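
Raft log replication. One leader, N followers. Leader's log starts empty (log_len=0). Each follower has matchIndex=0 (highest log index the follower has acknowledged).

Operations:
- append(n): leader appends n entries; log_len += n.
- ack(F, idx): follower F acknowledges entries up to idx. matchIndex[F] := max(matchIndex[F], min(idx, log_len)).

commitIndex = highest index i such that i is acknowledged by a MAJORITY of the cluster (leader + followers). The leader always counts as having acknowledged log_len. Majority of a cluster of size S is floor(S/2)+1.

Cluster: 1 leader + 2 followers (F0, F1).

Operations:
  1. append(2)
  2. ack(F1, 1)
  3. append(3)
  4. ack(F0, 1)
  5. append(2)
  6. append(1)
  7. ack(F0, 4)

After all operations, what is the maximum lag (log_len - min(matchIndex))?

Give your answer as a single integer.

Op 1: append 2 -> log_len=2
Op 2: F1 acks idx 1 -> match: F0=0 F1=1; commitIndex=1
Op 3: append 3 -> log_len=5
Op 4: F0 acks idx 1 -> match: F0=1 F1=1; commitIndex=1
Op 5: append 2 -> log_len=7
Op 6: append 1 -> log_len=8
Op 7: F0 acks idx 4 -> match: F0=4 F1=1; commitIndex=4

Answer: 7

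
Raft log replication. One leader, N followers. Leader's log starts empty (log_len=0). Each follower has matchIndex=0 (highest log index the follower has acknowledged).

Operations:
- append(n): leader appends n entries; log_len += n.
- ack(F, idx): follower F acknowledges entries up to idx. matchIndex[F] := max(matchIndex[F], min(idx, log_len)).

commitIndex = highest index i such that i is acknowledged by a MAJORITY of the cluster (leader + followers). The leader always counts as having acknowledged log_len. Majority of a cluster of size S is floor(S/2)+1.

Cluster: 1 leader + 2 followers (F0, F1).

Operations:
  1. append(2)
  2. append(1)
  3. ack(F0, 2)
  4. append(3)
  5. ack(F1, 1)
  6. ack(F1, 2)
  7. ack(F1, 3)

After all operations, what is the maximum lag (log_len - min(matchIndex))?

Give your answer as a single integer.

Answer: 4

Derivation:
Op 1: append 2 -> log_len=2
Op 2: append 1 -> log_len=3
Op 3: F0 acks idx 2 -> match: F0=2 F1=0; commitIndex=2
Op 4: append 3 -> log_len=6
Op 5: F1 acks idx 1 -> match: F0=2 F1=1; commitIndex=2
Op 6: F1 acks idx 2 -> match: F0=2 F1=2; commitIndex=2
Op 7: F1 acks idx 3 -> match: F0=2 F1=3; commitIndex=3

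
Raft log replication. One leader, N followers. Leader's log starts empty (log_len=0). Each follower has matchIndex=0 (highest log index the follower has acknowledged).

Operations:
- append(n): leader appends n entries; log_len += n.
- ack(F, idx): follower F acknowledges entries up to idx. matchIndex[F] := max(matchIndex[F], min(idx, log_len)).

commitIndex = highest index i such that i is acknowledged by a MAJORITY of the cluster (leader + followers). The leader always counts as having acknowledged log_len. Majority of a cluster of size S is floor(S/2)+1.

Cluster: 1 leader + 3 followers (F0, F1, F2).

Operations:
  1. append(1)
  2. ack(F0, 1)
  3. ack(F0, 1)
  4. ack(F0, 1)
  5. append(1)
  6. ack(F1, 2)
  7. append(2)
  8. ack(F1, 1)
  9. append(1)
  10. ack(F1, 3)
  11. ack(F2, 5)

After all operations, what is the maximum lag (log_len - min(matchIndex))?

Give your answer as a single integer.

Op 1: append 1 -> log_len=1
Op 2: F0 acks idx 1 -> match: F0=1 F1=0 F2=0; commitIndex=0
Op 3: F0 acks idx 1 -> match: F0=1 F1=0 F2=0; commitIndex=0
Op 4: F0 acks idx 1 -> match: F0=1 F1=0 F2=0; commitIndex=0
Op 5: append 1 -> log_len=2
Op 6: F1 acks idx 2 -> match: F0=1 F1=2 F2=0; commitIndex=1
Op 7: append 2 -> log_len=4
Op 8: F1 acks idx 1 -> match: F0=1 F1=2 F2=0; commitIndex=1
Op 9: append 1 -> log_len=5
Op 10: F1 acks idx 3 -> match: F0=1 F1=3 F2=0; commitIndex=1
Op 11: F2 acks idx 5 -> match: F0=1 F1=3 F2=5; commitIndex=3

Answer: 4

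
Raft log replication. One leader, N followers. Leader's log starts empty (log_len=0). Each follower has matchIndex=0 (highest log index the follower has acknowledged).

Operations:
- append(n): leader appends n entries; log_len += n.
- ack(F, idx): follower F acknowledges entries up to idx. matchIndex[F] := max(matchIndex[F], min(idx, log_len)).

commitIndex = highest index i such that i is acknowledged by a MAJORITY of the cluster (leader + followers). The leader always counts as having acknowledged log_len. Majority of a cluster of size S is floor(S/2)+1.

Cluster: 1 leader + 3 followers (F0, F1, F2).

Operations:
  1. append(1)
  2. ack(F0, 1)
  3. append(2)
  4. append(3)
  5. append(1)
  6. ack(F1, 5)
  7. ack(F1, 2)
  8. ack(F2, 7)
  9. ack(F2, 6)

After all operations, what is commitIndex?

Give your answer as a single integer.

Op 1: append 1 -> log_len=1
Op 2: F0 acks idx 1 -> match: F0=1 F1=0 F2=0; commitIndex=0
Op 3: append 2 -> log_len=3
Op 4: append 3 -> log_len=6
Op 5: append 1 -> log_len=7
Op 6: F1 acks idx 5 -> match: F0=1 F1=5 F2=0; commitIndex=1
Op 7: F1 acks idx 2 -> match: F0=1 F1=5 F2=0; commitIndex=1
Op 8: F2 acks idx 7 -> match: F0=1 F1=5 F2=7; commitIndex=5
Op 9: F2 acks idx 6 -> match: F0=1 F1=5 F2=7; commitIndex=5

Answer: 5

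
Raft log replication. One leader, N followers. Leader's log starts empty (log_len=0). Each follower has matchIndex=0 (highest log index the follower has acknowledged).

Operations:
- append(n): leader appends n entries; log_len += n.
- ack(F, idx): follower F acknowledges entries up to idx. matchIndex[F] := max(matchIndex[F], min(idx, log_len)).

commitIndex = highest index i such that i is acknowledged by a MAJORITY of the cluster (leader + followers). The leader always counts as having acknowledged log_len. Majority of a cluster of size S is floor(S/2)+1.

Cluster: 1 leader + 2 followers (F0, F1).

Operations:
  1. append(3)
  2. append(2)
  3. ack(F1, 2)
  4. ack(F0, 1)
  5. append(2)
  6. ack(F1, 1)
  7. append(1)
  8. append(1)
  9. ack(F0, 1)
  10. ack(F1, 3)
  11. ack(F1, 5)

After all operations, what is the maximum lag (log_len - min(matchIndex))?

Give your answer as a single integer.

Op 1: append 3 -> log_len=3
Op 2: append 2 -> log_len=5
Op 3: F1 acks idx 2 -> match: F0=0 F1=2; commitIndex=2
Op 4: F0 acks idx 1 -> match: F0=1 F1=2; commitIndex=2
Op 5: append 2 -> log_len=7
Op 6: F1 acks idx 1 -> match: F0=1 F1=2; commitIndex=2
Op 7: append 1 -> log_len=8
Op 8: append 1 -> log_len=9
Op 9: F0 acks idx 1 -> match: F0=1 F1=2; commitIndex=2
Op 10: F1 acks idx 3 -> match: F0=1 F1=3; commitIndex=3
Op 11: F1 acks idx 5 -> match: F0=1 F1=5; commitIndex=5

Answer: 8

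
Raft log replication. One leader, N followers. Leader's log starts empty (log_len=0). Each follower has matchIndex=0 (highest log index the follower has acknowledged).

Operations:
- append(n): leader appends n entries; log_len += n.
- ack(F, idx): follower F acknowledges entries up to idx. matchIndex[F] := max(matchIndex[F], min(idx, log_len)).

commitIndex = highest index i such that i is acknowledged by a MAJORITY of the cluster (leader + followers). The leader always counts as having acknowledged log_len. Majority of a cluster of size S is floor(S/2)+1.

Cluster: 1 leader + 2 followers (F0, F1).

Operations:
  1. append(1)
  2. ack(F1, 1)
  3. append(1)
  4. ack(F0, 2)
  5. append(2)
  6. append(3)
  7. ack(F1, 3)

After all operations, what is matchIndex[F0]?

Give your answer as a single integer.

Op 1: append 1 -> log_len=1
Op 2: F1 acks idx 1 -> match: F0=0 F1=1; commitIndex=1
Op 3: append 1 -> log_len=2
Op 4: F0 acks idx 2 -> match: F0=2 F1=1; commitIndex=2
Op 5: append 2 -> log_len=4
Op 6: append 3 -> log_len=7
Op 7: F1 acks idx 3 -> match: F0=2 F1=3; commitIndex=3

Answer: 2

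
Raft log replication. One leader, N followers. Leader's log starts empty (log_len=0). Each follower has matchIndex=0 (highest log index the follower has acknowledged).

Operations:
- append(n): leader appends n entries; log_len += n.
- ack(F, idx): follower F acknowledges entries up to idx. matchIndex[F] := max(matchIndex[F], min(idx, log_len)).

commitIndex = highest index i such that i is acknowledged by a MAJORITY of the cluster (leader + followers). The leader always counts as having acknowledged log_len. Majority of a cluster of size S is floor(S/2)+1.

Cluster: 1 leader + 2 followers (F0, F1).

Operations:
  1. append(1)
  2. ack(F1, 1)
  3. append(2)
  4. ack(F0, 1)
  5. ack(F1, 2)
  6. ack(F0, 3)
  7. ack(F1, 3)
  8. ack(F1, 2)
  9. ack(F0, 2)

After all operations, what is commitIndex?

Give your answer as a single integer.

Answer: 3

Derivation:
Op 1: append 1 -> log_len=1
Op 2: F1 acks idx 1 -> match: F0=0 F1=1; commitIndex=1
Op 3: append 2 -> log_len=3
Op 4: F0 acks idx 1 -> match: F0=1 F1=1; commitIndex=1
Op 5: F1 acks idx 2 -> match: F0=1 F1=2; commitIndex=2
Op 6: F0 acks idx 3 -> match: F0=3 F1=2; commitIndex=3
Op 7: F1 acks idx 3 -> match: F0=3 F1=3; commitIndex=3
Op 8: F1 acks idx 2 -> match: F0=3 F1=3; commitIndex=3
Op 9: F0 acks idx 2 -> match: F0=3 F1=3; commitIndex=3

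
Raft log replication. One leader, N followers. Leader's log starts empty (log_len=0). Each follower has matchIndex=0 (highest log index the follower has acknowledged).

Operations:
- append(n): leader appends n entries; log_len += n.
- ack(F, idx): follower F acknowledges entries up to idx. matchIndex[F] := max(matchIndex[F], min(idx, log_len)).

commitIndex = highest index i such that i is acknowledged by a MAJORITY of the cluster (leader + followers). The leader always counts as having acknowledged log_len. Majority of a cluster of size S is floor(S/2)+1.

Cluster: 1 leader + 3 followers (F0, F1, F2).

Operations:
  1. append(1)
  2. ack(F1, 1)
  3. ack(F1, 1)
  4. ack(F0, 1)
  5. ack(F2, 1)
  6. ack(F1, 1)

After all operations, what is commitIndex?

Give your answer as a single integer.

Answer: 1

Derivation:
Op 1: append 1 -> log_len=1
Op 2: F1 acks idx 1 -> match: F0=0 F1=1 F2=0; commitIndex=0
Op 3: F1 acks idx 1 -> match: F0=0 F1=1 F2=0; commitIndex=0
Op 4: F0 acks idx 1 -> match: F0=1 F1=1 F2=0; commitIndex=1
Op 5: F2 acks idx 1 -> match: F0=1 F1=1 F2=1; commitIndex=1
Op 6: F1 acks idx 1 -> match: F0=1 F1=1 F2=1; commitIndex=1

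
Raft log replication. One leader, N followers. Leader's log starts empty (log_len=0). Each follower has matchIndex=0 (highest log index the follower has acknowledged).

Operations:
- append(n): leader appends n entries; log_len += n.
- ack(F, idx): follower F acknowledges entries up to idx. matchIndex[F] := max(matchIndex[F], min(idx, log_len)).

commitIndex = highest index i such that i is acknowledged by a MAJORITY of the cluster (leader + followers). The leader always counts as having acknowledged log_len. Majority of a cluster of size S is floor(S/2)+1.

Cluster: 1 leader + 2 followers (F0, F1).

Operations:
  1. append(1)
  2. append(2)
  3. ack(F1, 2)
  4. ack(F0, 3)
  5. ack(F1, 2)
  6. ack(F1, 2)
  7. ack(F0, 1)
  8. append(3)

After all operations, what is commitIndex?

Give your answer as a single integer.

Answer: 3

Derivation:
Op 1: append 1 -> log_len=1
Op 2: append 2 -> log_len=3
Op 3: F1 acks idx 2 -> match: F0=0 F1=2; commitIndex=2
Op 4: F0 acks idx 3 -> match: F0=3 F1=2; commitIndex=3
Op 5: F1 acks idx 2 -> match: F0=3 F1=2; commitIndex=3
Op 6: F1 acks idx 2 -> match: F0=3 F1=2; commitIndex=3
Op 7: F0 acks idx 1 -> match: F0=3 F1=2; commitIndex=3
Op 8: append 3 -> log_len=6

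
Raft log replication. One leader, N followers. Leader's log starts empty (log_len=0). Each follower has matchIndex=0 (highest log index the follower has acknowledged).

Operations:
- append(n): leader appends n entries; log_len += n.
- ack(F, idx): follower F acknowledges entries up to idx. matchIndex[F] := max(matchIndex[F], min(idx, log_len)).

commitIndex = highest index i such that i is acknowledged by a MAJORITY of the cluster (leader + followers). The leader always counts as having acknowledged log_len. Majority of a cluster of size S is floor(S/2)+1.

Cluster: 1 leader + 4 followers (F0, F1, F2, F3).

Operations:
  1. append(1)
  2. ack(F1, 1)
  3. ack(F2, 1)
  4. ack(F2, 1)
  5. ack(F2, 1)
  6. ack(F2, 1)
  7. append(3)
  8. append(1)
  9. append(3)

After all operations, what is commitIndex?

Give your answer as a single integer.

Op 1: append 1 -> log_len=1
Op 2: F1 acks idx 1 -> match: F0=0 F1=1 F2=0 F3=0; commitIndex=0
Op 3: F2 acks idx 1 -> match: F0=0 F1=1 F2=1 F3=0; commitIndex=1
Op 4: F2 acks idx 1 -> match: F0=0 F1=1 F2=1 F3=0; commitIndex=1
Op 5: F2 acks idx 1 -> match: F0=0 F1=1 F2=1 F3=0; commitIndex=1
Op 6: F2 acks idx 1 -> match: F0=0 F1=1 F2=1 F3=0; commitIndex=1
Op 7: append 3 -> log_len=4
Op 8: append 1 -> log_len=5
Op 9: append 3 -> log_len=8

Answer: 1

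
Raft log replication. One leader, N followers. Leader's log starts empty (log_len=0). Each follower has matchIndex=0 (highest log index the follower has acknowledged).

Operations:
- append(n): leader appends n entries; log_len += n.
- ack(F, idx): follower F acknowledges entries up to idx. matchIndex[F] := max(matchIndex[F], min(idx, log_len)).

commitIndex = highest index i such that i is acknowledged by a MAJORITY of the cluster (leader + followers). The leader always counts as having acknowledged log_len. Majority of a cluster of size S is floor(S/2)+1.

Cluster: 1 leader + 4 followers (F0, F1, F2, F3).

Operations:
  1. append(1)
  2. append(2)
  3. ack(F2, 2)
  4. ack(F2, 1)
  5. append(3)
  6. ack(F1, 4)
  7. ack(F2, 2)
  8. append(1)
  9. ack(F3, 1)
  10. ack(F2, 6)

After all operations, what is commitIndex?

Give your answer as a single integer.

Answer: 4

Derivation:
Op 1: append 1 -> log_len=1
Op 2: append 2 -> log_len=3
Op 3: F2 acks idx 2 -> match: F0=0 F1=0 F2=2 F3=0; commitIndex=0
Op 4: F2 acks idx 1 -> match: F0=0 F1=0 F2=2 F3=0; commitIndex=0
Op 5: append 3 -> log_len=6
Op 6: F1 acks idx 4 -> match: F0=0 F1=4 F2=2 F3=0; commitIndex=2
Op 7: F2 acks idx 2 -> match: F0=0 F1=4 F2=2 F3=0; commitIndex=2
Op 8: append 1 -> log_len=7
Op 9: F3 acks idx 1 -> match: F0=0 F1=4 F2=2 F3=1; commitIndex=2
Op 10: F2 acks idx 6 -> match: F0=0 F1=4 F2=6 F3=1; commitIndex=4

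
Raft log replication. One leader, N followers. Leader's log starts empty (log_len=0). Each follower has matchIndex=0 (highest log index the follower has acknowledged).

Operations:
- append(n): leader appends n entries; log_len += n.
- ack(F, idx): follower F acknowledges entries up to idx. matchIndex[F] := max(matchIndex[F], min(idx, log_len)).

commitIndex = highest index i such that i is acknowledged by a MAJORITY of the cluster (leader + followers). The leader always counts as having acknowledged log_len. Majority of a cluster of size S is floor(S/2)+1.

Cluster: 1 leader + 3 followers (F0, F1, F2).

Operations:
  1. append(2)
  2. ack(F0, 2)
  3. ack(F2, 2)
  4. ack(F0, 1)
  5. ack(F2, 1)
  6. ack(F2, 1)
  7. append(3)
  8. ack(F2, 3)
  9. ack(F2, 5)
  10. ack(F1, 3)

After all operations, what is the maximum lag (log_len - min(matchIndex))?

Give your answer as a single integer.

Answer: 3

Derivation:
Op 1: append 2 -> log_len=2
Op 2: F0 acks idx 2 -> match: F0=2 F1=0 F2=0; commitIndex=0
Op 3: F2 acks idx 2 -> match: F0=2 F1=0 F2=2; commitIndex=2
Op 4: F0 acks idx 1 -> match: F0=2 F1=0 F2=2; commitIndex=2
Op 5: F2 acks idx 1 -> match: F0=2 F1=0 F2=2; commitIndex=2
Op 6: F2 acks idx 1 -> match: F0=2 F1=0 F2=2; commitIndex=2
Op 7: append 3 -> log_len=5
Op 8: F2 acks idx 3 -> match: F0=2 F1=0 F2=3; commitIndex=2
Op 9: F2 acks idx 5 -> match: F0=2 F1=0 F2=5; commitIndex=2
Op 10: F1 acks idx 3 -> match: F0=2 F1=3 F2=5; commitIndex=3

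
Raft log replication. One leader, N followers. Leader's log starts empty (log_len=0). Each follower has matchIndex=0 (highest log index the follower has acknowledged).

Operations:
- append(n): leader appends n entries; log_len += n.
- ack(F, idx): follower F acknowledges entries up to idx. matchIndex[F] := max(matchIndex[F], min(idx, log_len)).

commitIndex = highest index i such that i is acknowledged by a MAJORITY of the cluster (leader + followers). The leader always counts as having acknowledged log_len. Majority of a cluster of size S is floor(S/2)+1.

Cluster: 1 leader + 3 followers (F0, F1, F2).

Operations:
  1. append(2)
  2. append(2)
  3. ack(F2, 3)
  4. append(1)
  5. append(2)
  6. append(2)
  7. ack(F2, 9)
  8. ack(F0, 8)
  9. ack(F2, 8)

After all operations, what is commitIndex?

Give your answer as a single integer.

Answer: 8

Derivation:
Op 1: append 2 -> log_len=2
Op 2: append 2 -> log_len=4
Op 3: F2 acks idx 3 -> match: F0=0 F1=0 F2=3; commitIndex=0
Op 4: append 1 -> log_len=5
Op 5: append 2 -> log_len=7
Op 6: append 2 -> log_len=9
Op 7: F2 acks idx 9 -> match: F0=0 F1=0 F2=9; commitIndex=0
Op 8: F0 acks idx 8 -> match: F0=8 F1=0 F2=9; commitIndex=8
Op 9: F2 acks idx 8 -> match: F0=8 F1=0 F2=9; commitIndex=8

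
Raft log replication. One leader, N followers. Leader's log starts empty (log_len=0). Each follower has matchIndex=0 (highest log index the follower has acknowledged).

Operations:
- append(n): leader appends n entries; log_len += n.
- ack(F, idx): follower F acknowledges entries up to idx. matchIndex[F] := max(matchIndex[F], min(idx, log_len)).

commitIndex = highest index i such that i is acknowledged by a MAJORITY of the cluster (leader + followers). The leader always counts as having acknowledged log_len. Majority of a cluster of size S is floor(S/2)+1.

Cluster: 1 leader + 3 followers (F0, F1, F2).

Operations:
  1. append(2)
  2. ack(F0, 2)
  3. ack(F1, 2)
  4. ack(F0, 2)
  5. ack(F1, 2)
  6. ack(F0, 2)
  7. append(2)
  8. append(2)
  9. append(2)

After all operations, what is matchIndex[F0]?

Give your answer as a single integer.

Answer: 2

Derivation:
Op 1: append 2 -> log_len=2
Op 2: F0 acks idx 2 -> match: F0=2 F1=0 F2=0; commitIndex=0
Op 3: F1 acks idx 2 -> match: F0=2 F1=2 F2=0; commitIndex=2
Op 4: F0 acks idx 2 -> match: F0=2 F1=2 F2=0; commitIndex=2
Op 5: F1 acks idx 2 -> match: F0=2 F1=2 F2=0; commitIndex=2
Op 6: F0 acks idx 2 -> match: F0=2 F1=2 F2=0; commitIndex=2
Op 7: append 2 -> log_len=4
Op 8: append 2 -> log_len=6
Op 9: append 2 -> log_len=8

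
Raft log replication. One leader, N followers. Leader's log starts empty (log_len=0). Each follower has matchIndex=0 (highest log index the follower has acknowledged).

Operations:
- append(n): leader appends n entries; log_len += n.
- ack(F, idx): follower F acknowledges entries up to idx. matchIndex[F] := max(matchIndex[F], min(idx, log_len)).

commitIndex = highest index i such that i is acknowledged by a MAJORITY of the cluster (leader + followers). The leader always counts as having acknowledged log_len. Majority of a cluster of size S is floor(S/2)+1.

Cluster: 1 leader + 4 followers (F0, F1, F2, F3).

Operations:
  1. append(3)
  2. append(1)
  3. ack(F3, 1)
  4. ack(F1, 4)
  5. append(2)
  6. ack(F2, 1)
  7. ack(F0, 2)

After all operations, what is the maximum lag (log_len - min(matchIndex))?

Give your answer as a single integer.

Answer: 5

Derivation:
Op 1: append 3 -> log_len=3
Op 2: append 1 -> log_len=4
Op 3: F3 acks idx 1 -> match: F0=0 F1=0 F2=0 F3=1; commitIndex=0
Op 4: F1 acks idx 4 -> match: F0=0 F1=4 F2=0 F3=1; commitIndex=1
Op 5: append 2 -> log_len=6
Op 6: F2 acks idx 1 -> match: F0=0 F1=4 F2=1 F3=1; commitIndex=1
Op 7: F0 acks idx 2 -> match: F0=2 F1=4 F2=1 F3=1; commitIndex=2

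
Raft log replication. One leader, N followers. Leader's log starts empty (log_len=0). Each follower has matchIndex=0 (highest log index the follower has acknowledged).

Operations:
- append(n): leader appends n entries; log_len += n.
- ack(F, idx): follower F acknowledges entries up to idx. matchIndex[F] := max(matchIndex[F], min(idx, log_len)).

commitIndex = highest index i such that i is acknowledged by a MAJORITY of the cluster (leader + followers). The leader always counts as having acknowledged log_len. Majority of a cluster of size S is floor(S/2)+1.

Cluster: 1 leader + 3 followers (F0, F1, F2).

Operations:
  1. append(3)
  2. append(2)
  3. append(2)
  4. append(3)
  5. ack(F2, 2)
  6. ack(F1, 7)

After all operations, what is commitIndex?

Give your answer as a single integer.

Op 1: append 3 -> log_len=3
Op 2: append 2 -> log_len=5
Op 3: append 2 -> log_len=7
Op 4: append 3 -> log_len=10
Op 5: F2 acks idx 2 -> match: F0=0 F1=0 F2=2; commitIndex=0
Op 6: F1 acks idx 7 -> match: F0=0 F1=7 F2=2; commitIndex=2

Answer: 2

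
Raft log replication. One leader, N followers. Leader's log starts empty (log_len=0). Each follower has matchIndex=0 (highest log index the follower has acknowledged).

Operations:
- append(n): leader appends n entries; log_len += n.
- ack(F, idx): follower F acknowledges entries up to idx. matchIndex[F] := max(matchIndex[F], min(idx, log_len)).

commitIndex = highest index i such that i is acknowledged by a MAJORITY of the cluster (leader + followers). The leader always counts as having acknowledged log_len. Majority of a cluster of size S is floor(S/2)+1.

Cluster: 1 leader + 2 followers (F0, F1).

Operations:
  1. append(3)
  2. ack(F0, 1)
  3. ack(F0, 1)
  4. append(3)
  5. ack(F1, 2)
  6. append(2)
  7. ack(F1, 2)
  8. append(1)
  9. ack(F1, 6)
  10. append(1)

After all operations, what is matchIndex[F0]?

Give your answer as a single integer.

Answer: 1

Derivation:
Op 1: append 3 -> log_len=3
Op 2: F0 acks idx 1 -> match: F0=1 F1=0; commitIndex=1
Op 3: F0 acks idx 1 -> match: F0=1 F1=0; commitIndex=1
Op 4: append 3 -> log_len=6
Op 5: F1 acks idx 2 -> match: F0=1 F1=2; commitIndex=2
Op 6: append 2 -> log_len=8
Op 7: F1 acks idx 2 -> match: F0=1 F1=2; commitIndex=2
Op 8: append 1 -> log_len=9
Op 9: F1 acks idx 6 -> match: F0=1 F1=6; commitIndex=6
Op 10: append 1 -> log_len=10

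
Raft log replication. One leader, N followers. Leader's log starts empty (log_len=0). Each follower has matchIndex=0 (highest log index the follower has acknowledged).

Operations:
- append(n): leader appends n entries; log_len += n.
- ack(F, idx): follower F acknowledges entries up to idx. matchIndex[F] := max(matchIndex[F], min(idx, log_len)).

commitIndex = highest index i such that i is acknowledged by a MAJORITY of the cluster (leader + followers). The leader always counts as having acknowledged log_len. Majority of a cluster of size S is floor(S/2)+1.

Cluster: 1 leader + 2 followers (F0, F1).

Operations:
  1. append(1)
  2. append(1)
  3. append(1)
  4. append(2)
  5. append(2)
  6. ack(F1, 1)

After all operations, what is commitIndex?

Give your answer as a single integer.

Op 1: append 1 -> log_len=1
Op 2: append 1 -> log_len=2
Op 3: append 1 -> log_len=3
Op 4: append 2 -> log_len=5
Op 5: append 2 -> log_len=7
Op 6: F1 acks idx 1 -> match: F0=0 F1=1; commitIndex=1

Answer: 1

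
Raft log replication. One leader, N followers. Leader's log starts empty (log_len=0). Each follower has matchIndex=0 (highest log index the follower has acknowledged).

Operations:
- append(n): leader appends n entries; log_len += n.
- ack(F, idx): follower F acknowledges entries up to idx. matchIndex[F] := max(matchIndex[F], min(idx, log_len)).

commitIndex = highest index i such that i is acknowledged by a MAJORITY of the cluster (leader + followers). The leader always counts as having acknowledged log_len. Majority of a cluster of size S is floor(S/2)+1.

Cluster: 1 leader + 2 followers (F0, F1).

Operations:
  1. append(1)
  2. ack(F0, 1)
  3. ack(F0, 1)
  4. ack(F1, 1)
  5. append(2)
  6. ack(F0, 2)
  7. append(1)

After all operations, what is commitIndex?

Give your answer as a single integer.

Op 1: append 1 -> log_len=1
Op 2: F0 acks idx 1 -> match: F0=1 F1=0; commitIndex=1
Op 3: F0 acks idx 1 -> match: F0=1 F1=0; commitIndex=1
Op 4: F1 acks idx 1 -> match: F0=1 F1=1; commitIndex=1
Op 5: append 2 -> log_len=3
Op 6: F0 acks idx 2 -> match: F0=2 F1=1; commitIndex=2
Op 7: append 1 -> log_len=4

Answer: 2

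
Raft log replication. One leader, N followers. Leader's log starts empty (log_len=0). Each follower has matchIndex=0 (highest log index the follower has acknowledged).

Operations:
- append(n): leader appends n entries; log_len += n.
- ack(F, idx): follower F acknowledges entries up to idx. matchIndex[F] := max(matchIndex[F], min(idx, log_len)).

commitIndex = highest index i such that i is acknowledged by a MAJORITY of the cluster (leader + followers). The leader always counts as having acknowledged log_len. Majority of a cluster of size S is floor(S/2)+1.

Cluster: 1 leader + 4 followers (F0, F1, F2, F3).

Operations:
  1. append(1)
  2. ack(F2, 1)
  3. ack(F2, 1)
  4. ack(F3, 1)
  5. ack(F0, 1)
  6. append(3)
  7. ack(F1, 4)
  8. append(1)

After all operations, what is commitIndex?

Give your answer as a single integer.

Op 1: append 1 -> log_len=1
Op 2: F2 acks idx 1 -> match: F0=0 F1=0 F2=1 F3=0; commitIndex=0
Op 3: F2 acks idx 1 -> match: F0=0 F1=0 F2=1 F3=0; commitIndex=0
Op 4: F3 acks idx 1 -> match: F0=0 F1=0 F2=1 F3=1; commitIndex=1
Op 5: F0 acks idx 1 -> match: F0=1 F1=0 F2=1 F3=1; commitIndex=1
Op 6: append 3 -> log_len=4
Op 7: F1 acks idx 4 -> match: F0=1 F1=4 F2=1 F3=1; commitIndex=1
Op 8: append 1 -> log_len=5

Answer: 1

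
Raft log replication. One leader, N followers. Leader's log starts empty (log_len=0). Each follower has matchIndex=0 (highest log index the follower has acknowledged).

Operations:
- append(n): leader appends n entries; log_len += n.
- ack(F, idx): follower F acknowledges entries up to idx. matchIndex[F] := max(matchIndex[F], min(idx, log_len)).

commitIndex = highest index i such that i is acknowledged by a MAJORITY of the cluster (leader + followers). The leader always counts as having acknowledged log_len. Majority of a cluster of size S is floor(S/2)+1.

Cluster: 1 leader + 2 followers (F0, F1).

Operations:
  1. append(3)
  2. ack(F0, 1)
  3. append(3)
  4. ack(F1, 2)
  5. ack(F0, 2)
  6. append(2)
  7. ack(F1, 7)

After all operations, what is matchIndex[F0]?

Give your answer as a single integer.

Op 1: append 3 -> log_len=3
Op 2: F0 acks idx 1 -> match: F0=1 F1=0; commitIndex=1
Op 3: append 3 -> log_len=6
Op 4: F1 acks idx 2 -> match: F0=1 F1=2; commitIndex=2
Op 5: F0 acks idx 2 -> match: F0=2 F1=2; commitIndex=2
Op 6: append 2 -> log_len=8
Op 7: F1 acks idx 7 -> match: F0=2 F1=7; commitIndex=7

Answer: 2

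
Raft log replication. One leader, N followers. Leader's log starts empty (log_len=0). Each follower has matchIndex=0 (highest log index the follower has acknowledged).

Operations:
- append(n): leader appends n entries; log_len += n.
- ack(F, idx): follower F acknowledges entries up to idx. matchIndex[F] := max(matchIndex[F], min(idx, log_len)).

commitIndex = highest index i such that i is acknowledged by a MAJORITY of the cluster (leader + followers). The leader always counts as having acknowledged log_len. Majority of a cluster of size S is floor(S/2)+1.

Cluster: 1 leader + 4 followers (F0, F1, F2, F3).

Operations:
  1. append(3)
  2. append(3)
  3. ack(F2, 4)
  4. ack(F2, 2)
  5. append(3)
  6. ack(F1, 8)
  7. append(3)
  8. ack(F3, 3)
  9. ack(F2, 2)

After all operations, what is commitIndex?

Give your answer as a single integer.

Op 1: append 3 -> log_len=3
Op 2: append 3 -> log_len=6
Op 3: F2 acks idx 4 -> match: F0=0 F1=0 F2=4 F3=0; commitIndex=0
Op 4: F2 acks idx 2 -> match: F0=0 F1=0 F2=4 F3=0; commitIndex=0
Op 5: append 3 -> log_len=9
Op 6: F1 acks idx 8 -> match: F0=0 F1=8 F2=4 F3=0; commitIndex=4
Op 7: append 3 -> log_len=12
Op 8: F3 acks idx 3 -> match: F0=0 F1=8 F2=4 F3=3; commitIndex=4
Op 9: F2 acks idx 2 -> match: F0=0 F1=8 F2=4 F3=3; commitIndex=4

Answer: 4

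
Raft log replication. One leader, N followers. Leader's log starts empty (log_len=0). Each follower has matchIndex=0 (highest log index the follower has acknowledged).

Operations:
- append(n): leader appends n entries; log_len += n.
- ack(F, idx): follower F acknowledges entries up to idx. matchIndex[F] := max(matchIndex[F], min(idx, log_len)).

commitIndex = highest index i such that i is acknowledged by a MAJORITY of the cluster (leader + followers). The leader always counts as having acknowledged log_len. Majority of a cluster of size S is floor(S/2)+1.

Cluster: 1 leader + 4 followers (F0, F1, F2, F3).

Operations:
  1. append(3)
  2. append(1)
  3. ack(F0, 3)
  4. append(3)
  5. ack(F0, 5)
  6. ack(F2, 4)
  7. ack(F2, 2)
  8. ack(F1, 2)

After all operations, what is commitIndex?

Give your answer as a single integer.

Answer: 4

Derivation:
Op 1: append 3 -> log_len=3
Op 2: append 1 -> log_len=4
Op 3: F0 acks idx 3 -> match: F0=3 F1=0 F2=0 F3=0; commitIndex=0
Op 4: append 3 -> log_len=7
Op 5: F0 acks idx 5 -> match: F0=5 F1=0 F2=0 F3=0; commitIndex=0
Op 6: F2 acks idx 4 -> match: F0=5 F1=0 F2=4 F3=0; commitIndex=4
Op 7: F2 acks idx 2 -> match: F0=5 F1=0 F2=4 F3=0; commitIndex=4
Op 8: F1 acks idx 2 -> match: F0=5 F1=2 F2=4 F3=0; commitIndex=4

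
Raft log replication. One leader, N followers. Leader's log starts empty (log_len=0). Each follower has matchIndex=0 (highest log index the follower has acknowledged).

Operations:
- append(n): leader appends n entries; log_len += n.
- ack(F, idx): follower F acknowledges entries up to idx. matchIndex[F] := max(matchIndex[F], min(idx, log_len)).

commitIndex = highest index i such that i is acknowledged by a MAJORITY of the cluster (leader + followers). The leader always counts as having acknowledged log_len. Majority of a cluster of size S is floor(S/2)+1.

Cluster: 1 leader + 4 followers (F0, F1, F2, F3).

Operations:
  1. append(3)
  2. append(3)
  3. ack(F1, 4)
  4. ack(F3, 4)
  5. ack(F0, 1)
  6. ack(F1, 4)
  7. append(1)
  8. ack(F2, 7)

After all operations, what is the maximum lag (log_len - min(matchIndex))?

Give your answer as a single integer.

Op 1: append 3 -> log_len=3
Op 2: append 3 -> log_len=6
Op 3: F1 acks idx 4 -> match: F0=0 F1=4 F2=0 F3=0; commitIndex=0
Op 4: F3 acks idx 4 -> match: F0=0 F1=4 F2=0 F3=4; commitIndex=4
Op 5: F0 acks idx 1 -> match: F0=1 F1=4 F2=0 F3=4; commitIndex=4
Op 6: F1 acks idx 4 -> match: F0=1 F1=4 F2=0 F3=4; commitIndex=4
Op 7: append 1 -> log_len=7
Op 8: F2 acks idx 7 -> match: F0=1 F1=4 F2=7 F3=4; commitIndex=4

Answer: 6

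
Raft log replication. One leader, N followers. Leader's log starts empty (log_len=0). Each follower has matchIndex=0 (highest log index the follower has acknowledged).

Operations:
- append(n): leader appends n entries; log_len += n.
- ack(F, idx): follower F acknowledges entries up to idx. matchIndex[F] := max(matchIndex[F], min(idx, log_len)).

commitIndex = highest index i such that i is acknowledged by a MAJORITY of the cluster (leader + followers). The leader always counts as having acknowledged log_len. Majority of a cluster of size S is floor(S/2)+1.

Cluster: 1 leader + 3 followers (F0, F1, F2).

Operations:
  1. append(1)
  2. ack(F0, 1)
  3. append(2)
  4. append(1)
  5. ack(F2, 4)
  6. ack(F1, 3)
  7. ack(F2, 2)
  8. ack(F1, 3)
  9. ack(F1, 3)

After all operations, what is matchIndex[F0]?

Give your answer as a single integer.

Answer: 1

Derivation:
Op 1: append 1 -> log_len=1
Op 2: F0 acks idx 1 -> match: F0=1 F1=0 F2=0; commitIndex=0
Op 3: append 2 -> log_len=3
Op 4: append 1 -> log_len=4
Op 5: F2 acks idx 4 -> match: F0=1 F1=0 F2=4; commitIndex=1
Op 6: F1 acks idx 3 -> match: F0=1 F1=3 F2=4; commitIndex=3
Op 7: F2 acks idx 2 -> match: F0=1 F1=3 F2=4; commitIndex=3
Op 8: F1 acks idx 3 -> match: F0=1 F1=3 F2=4; commitIndex=3
Op 9: F1 acks idx 3 -> match: F0=1 F1=3 F2=4; commitIndex=3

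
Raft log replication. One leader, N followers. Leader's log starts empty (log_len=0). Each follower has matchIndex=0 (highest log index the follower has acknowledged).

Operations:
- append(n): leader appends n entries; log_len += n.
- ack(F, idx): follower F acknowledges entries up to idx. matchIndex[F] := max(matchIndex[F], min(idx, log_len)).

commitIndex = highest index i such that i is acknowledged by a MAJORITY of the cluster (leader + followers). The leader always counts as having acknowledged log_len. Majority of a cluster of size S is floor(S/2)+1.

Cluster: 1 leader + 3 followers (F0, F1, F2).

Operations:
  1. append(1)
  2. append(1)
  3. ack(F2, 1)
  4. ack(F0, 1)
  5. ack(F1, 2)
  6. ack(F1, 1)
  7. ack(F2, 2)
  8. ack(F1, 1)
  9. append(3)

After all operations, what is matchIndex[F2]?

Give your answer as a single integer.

Op 1: append 1 -> log_len=1
Op 2: append 1 -> log_len=2
Op 3: F2 acks idx 1 -> match: F0=0 F1=0 F2=1; commitIndex=0
Op 4: F0 acks idx 1 -> match: F0=1 F1=0 F2=1; commitIndex=1
Op 5: F1 acks idx 2 -> match: F0=1 F1=2 F2=1; commitIndex=1
Op 6: F1 acks idx 1 -> match: F0=1 F1=2 F2=1; commitIndex=1
Op 7: F2 acks idx 2 -> match: F0=1 F1=2 F2=2; commitIndex=2
Op 8: F1 acks idx 1 -> match: F0=1 F1=2 F2=2; commitIndex=2
Op 9: append 3 -> log_len=5

Answer: 2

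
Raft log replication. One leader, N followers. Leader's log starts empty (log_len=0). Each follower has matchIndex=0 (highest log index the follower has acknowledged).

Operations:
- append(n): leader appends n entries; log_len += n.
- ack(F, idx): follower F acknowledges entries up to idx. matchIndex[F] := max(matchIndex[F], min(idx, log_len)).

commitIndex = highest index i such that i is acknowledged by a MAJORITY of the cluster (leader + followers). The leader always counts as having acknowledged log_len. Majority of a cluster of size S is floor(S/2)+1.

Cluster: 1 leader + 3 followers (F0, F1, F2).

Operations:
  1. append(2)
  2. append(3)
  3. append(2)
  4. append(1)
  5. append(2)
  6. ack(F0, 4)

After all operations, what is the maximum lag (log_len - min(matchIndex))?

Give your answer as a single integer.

Op 1: append 2 -> log_len=2
Op 2: append 3 -> log_len=5
Op 3: append 2 -> log_len=7
Op 4: append 1 -> log_len=8
Op 5: append 2 -> log_len=10
Op 6: F0 acks idx 4 -> match: F0=4 F1=0 F2=0; commitIndex=0

Answer: 10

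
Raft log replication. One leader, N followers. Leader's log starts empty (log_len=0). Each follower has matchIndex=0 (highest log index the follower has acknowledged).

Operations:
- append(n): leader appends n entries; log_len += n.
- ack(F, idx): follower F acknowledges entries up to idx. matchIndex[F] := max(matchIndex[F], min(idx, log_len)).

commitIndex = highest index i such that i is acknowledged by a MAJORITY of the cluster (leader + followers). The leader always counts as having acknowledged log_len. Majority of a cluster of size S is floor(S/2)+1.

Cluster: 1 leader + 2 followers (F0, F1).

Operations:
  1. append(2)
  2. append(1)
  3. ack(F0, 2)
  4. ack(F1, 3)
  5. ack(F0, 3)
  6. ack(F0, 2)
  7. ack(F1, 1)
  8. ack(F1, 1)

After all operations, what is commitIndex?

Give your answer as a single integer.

Answer: 3

Derivation:
Op 1: append 2 -> log_len=2
Op 2: append 1 -> log_len=3
Op 3: F0 acks idx 2 -> match: F0=2 F1=0; commitIndex=2
Op 4: F1 acks idx 3 -> match: F0=2 F1=3; commitIndex=3
Op 5: F0 acks idx 3 -> match: F0=3 F1=3; commitIndex=3
Op 6: F0 acks idx 2 -> match: F0=3 F1=3; commitIndex=3
Op 7: F1 acks idx 1 -> match: F0=3 F1=3; commitIndex=3
Op 8: F1 acks idx 1 -> match: F0=3 F1=3; commitIndex=3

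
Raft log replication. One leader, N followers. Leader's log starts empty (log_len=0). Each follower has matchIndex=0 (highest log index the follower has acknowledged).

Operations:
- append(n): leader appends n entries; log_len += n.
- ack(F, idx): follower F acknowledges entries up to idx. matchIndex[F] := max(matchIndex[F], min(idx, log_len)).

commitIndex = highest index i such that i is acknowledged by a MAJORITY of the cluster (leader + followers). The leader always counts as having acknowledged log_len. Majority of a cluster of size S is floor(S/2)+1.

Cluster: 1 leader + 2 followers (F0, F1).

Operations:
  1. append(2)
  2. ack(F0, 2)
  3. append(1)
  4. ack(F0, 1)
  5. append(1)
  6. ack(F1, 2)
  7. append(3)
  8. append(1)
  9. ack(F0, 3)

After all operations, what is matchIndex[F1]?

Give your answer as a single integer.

Answer: 2

Derivation:
Op 1: append 2 -> log_len=2
Op 2: F0 acks idx 2 -> match: F0=2 F1=0; commitIndex=2
Op 3: append 1 -> log_len=3
Op 4: F0 acks idx 1 -> match: F0=2 F1=0; commitIndex=2
Op 5: append 1 -> log_len=4
Op 6: F1 acks idx 2 -> match: F0=2 F1=2; commitIndex=2
Op 7: append 3 -> log_len=7
Op 8: append 1 -> log_len=8
Op 9: F0 acks idx 3 -> match: F0=3 F1=2; commitIndex=3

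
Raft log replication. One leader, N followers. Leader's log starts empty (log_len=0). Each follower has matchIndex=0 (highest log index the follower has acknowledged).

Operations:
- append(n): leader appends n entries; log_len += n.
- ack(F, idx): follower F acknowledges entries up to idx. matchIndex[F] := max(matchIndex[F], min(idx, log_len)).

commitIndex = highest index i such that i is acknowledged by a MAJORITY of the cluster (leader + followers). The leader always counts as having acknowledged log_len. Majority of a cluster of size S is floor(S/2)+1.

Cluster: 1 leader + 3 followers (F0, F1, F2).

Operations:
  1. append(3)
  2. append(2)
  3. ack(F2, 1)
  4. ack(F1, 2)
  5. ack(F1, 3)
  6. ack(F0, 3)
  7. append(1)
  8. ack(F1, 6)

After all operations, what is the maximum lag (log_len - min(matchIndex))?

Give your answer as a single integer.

Answer: 5

Derivation:
Op 1: append 3 -> log_len=3
Op 2: append 2 -> log_len=5
Op 3: F2 acks idx 1 -> match: F0=0 F1=0 F2=1; commitIndex=0
Op 4: F1 acks idx 2 -> match: F0=0 F1=2 F2=1; commitIndex=1
Op 5: F1 acks idx 3 -> match: F0=0 F1=3 F2=1; commitIndex=1
Op 6: F0 acks idx 3 -> match: F0=3 F1=3 F2=1; commitIndex=3
Op 7: append 1 -> log_len=6
Op 8: F1 acks idx 6 -> match: F0=3 F1=6 F2=1; commitIndex=3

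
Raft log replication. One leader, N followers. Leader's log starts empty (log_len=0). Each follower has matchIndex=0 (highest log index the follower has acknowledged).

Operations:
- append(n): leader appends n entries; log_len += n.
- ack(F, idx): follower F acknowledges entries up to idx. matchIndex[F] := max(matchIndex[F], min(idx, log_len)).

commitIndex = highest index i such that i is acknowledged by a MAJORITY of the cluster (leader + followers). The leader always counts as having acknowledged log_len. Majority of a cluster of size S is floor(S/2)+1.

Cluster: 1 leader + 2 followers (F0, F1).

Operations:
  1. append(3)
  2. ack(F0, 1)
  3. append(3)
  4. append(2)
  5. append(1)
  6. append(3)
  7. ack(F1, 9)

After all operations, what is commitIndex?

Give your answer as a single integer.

Answer: 9

Derivation:
Op 1: append 3 -> log_len=3
Op 2: F0 acks idx 1 -> match: F0=1 F1=0; commitIndex=1
Op 3: append 3 -> log_len=6
Op 4: append 2 -> log_len=8
Op 5: append 1 -> log_len=9
Op 6: append 3 -> log_len=12
Op 7: F1 acks idx 9 -> match: F0=1 F1=9; commitIndex=9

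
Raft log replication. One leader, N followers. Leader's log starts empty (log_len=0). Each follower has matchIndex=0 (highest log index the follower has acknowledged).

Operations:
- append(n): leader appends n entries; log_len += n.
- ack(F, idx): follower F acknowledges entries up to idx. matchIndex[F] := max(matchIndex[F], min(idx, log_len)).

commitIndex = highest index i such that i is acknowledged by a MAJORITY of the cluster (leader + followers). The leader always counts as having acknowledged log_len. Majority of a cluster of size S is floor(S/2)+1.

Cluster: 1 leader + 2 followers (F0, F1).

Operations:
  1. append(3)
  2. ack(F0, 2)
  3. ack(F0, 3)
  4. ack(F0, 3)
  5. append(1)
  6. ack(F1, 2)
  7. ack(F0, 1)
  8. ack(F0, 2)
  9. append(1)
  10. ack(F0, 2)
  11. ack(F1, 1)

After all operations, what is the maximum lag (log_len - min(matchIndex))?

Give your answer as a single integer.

Op 1: append 3 -> log_len=3
Op 2: F0 acks idx 2 -> match: F0=2 F1=0; commitIndex=2
Op 3: F0 acks idx 3 -> match: F0=3 F1=0; commitIndex=3
Op 4: F0 acks idx 3 -> match: F0=3 F1=0; commitIndex=3
Op 5: append 1 -> log_len=4
Op 6: F1 acks idx 2 -> match: F0=3 F1=2; commitIndex=3
Op 7: F0 acks idx 1 -> match: F0=3 F1=2; commitIndex=3
Op 8: F0 acks idx 2 -> match: F0=3 F1=2; commitIndex=3
Op 9: append 1 -> log_len=5
Op 10: F0 acks idx 2 -> match: F0=3 F1=2; commitIndex=3
Op 11: F1 acks idx 1 -> match: F0=3 F1=2; commitIndex=3

Answer: 3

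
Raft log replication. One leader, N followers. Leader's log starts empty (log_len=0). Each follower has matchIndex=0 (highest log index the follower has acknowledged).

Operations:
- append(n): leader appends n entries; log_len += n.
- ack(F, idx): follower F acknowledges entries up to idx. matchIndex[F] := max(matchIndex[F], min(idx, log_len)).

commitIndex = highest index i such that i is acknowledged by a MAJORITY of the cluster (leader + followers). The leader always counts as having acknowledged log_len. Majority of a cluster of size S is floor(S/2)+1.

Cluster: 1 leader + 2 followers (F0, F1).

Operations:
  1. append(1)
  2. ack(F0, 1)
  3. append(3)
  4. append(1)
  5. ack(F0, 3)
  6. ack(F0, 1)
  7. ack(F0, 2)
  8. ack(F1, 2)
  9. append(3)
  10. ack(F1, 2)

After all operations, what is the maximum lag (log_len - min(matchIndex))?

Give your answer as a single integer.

Answer: 6

Derivation:
Op 1: append 1 -> log_len=1
Op 2: F0 acks idx 1 -> match: F0=1 F1=0; commitIndex=1
Op 3: append 3 -> log_len=4
Op 4: append 1 -> log_len=5
Op 5: F0 acks idx 3 -> match: F0=3 F1=0; commitIndex=3
Op 6: F0 acks idx 1 -> match: F0=3 F1=0; commitIndex=3
Op 7: F0 acks idx 2 -> match: F0=3 F1=0; commitIndex=3
Op 8: F1 acks idx 2 -> match: F0=3 F1=2; commitIndex=3
Op 9: append 3 -> log_len=8
Op 10: F1 acks idx 2 -> match: F0=3 F1=2; commitIndex=3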